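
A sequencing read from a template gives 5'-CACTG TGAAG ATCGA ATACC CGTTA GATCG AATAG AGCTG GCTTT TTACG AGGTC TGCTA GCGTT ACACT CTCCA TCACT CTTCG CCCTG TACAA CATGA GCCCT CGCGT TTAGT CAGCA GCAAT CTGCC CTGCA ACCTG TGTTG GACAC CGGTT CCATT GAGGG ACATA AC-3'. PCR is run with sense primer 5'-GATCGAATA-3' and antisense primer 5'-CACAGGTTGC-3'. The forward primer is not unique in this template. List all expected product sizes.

The forward primer GATCGAATA matches the top strand at positions 10–18, 26–34.
The reverse primer's reverse complement is GCAACCTGTG, matching at positions 133–142.
Each forward site pairs with the reverse site to give a product ending at position 142: sizes 133, 117 bp.

133 bp, 117 bp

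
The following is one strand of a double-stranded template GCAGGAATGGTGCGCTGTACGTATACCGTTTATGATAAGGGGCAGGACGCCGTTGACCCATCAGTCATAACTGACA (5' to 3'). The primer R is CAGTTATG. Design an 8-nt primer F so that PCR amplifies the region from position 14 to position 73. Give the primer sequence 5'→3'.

The reverse primer's reverse complement CATAACTG matches the template at positions 66–73; the product starts at position 14.
The forward primer is identical to the top strand over positions 14–21: GCTGTACG.

5'-GCTGTACG-3'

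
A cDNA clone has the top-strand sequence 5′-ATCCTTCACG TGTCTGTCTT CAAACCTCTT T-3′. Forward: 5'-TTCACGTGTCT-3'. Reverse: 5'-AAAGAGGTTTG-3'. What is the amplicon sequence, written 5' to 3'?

5'-TTCACGTGTCTGTCTTCAAACCTCTTT-3'

Forward primer TTCACGTGTCT is found on the top strand at positions 5–15.
The reverse primer's reverse complement is CAAACCTCTTT, which matches the template at positions 21–31.
The product is the template from position 5 through 31 (27 bp).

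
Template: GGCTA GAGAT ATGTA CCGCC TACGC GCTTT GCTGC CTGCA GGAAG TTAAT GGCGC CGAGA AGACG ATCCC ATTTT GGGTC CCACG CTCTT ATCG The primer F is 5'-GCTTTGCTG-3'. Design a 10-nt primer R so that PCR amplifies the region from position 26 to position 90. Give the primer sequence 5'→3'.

5'-AAGAGCGTGG-3'

The product's 3' end on the top strand is position 90.
The reverse primer anneals to the top strand over positions 81–90, i.e. to CCACGCTCTT.
Its sequence written 5'→3' is the reverse complement: AAGAGCGTGG.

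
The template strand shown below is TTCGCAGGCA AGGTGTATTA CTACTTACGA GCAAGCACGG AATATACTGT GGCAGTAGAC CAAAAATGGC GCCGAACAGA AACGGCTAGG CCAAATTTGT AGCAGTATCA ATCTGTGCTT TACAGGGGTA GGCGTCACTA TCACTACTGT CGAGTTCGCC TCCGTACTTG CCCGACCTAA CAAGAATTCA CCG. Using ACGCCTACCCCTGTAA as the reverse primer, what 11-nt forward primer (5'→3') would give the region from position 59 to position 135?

The reverse primer's reverse complement TTACAGGGGTAGGCGT matches the template at positions 120–135; the product starts at position 59.
The forward primer is identical to the top strand over positions 59–69: ACCAAAAATGG.

5'-ACCAAAAATGG-3'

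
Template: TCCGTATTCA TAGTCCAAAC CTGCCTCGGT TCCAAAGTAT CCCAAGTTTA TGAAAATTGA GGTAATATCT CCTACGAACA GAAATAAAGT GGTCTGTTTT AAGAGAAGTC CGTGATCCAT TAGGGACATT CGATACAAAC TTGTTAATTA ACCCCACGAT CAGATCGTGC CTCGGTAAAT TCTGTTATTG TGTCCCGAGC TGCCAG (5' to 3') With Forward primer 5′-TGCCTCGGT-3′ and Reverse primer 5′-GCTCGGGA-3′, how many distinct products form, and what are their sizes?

Two products: 179 bp, 33 bp

The forward primer TGCCTCGGT matches the top strand at positions 22–30, 168–176.
The reverse primer's reverse complement is TCCCGAGC, matching at positions 193–200.
Each forward site pairs with the reverse site to give a product ending at position 200: sizes 179, 33 bp.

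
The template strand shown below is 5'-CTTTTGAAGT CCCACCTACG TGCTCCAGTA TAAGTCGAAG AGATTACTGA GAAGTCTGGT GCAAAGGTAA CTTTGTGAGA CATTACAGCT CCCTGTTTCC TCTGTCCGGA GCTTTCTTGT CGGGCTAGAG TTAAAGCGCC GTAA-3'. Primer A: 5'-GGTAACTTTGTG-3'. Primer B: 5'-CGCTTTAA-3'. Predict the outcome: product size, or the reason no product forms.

Primer A (GGTAACTTTGTG) matches the top strand at positions 66–77; it acts as a forward primer.
Primer B's reverse complement is TTAAAGCG, matching the top strand at positions 131–138; it acts as a reverse primer.
The 3' ends face each other across positions 66–138, giving a 73 bp product.

Yes — a 73 bp product.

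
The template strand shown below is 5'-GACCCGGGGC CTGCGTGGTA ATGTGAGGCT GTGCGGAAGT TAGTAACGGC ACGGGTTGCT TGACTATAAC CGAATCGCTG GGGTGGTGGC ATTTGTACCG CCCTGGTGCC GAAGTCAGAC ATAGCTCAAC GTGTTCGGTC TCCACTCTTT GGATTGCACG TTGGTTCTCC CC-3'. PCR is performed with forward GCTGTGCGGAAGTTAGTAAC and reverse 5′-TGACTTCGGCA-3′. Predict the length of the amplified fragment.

Forward primer GCTGTGCGGAAGTTAGTAAC is found on the top strand at positions 28–47.
Taking the reverse complement of TGACTTCGGCA gives TGCCGAAGTCA, found at positions 107–117 on the template; the primer anneals here to the top strand with its 3' end pointing upstream.
The product runs from position 28 to position 117, so its length is 117 − 28 + 1 = 90 bp.

90 bp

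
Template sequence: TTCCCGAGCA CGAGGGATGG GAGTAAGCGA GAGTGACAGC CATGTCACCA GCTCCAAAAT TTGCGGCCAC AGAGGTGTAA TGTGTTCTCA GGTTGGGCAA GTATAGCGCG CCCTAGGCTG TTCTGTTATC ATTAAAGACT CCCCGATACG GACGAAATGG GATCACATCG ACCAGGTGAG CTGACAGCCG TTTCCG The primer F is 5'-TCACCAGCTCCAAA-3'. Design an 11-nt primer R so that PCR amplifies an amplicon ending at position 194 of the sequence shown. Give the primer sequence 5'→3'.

5'-GAAACGGCTGT-3'

The forward primer binds at positions 45–58; the product's 3' end on the top strand is position 194.
The reverse primer anneals to the top strand over positions 184–194, i.e. to ACAGCCGTTTC.
Its sequence written 5'→3' is the reverse complement: GAAACGGCTGT.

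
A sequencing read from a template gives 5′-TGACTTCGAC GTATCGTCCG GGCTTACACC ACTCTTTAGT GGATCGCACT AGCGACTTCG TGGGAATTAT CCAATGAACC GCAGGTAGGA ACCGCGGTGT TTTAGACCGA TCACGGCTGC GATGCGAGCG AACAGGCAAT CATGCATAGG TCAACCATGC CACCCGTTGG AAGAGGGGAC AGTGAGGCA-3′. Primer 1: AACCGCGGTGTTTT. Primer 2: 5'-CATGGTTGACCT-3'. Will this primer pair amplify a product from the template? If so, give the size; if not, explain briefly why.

Primer 1 (AACCGCGGTGTTTT) matches the top strand at positions 90–103; it acts as a forward primer.
Primer 2's reverse complement is AGGTCAACCATG, matching the top strand at positions 148–159; it acts as a reverse primer.
The 3' ends face each other across positions 90–159, giving a 70 bp product.

Yes — a 70 bp product.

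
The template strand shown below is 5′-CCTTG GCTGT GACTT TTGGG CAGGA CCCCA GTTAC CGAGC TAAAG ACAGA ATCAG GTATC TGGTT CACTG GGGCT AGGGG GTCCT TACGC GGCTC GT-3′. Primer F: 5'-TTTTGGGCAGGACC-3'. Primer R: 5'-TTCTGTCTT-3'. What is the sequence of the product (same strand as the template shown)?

5'-TTTTGGGCAGGACCCCAGTTACCGAGCTAAAGACAGAA-3'

Forward primer TTTTGGGCAGGACC is found on the top strand at positions 14–27.
The reverse primer's reverse complement is AAGACAGAA, which matches the template at positions 43–51.
The product is the template from position 14 through 51 (38 bp).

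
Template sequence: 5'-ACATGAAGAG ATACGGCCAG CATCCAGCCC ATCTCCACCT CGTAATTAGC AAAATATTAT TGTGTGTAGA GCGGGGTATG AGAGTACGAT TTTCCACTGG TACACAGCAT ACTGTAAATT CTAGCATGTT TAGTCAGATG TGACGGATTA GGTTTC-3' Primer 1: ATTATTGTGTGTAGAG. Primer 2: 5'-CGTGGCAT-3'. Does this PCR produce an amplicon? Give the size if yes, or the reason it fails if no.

No product — primer 2 has no binding site in the template.

Primer 2 (CGTGGCAT) does not match the top strand, and its reverse complement ATGCCACG does not match either.
With no annealing site for primer 2, no amplification occurs.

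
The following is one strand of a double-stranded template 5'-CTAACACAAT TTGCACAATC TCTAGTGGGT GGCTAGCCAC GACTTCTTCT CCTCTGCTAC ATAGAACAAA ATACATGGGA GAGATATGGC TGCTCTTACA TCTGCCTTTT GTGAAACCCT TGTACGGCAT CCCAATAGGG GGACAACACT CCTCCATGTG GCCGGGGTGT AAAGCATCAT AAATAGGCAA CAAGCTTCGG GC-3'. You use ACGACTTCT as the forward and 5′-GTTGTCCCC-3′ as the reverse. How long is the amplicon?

Scanning the template, ACGACTTCT occurs at positions 39–47; this primer anneals to the bottom strand there with its 3' end pointing downstream.
The reverse primer's reverse complement is GGGGACAAC, which matches the template at positions 139–147.
Amplicon spans positions 39–147: 109 bp.

109 bp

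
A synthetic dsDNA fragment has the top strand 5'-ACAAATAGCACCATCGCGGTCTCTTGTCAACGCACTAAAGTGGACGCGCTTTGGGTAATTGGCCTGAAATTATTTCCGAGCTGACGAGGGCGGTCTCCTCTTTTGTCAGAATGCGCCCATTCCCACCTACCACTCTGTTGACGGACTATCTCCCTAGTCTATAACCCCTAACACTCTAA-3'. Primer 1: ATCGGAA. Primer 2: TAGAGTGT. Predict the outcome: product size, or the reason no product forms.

No product — primer 1 has no binding site in the template.

Primer 1 (ATCGGAA) does not match the top strand, and its reverse complement TTCCGAT does not match either.
With no annealing site for primer 1, no amplification occurs.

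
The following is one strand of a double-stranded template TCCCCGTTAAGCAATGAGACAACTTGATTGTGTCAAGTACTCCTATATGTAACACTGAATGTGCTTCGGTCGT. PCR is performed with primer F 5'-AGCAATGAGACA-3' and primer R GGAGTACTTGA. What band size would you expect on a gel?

Scanning the template, AGCAATGAGACA occurs at positions 10–21; this primer anneals to the bottom strand there with its 3' end pointing downstream.
Reverse complement of the reverse primer: TCAAGTACTCC. This occurs on the top strand at positions 33–43.
Amplicon spans positions 10–43: 34 bp.

34 bp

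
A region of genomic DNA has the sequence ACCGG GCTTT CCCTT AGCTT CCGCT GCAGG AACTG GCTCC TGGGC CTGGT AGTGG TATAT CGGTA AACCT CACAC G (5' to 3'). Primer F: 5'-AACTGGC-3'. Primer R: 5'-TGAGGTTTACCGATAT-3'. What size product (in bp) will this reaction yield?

42 bp

Scanning the template, AACTGGC occurs at positions 31–37; this primer anneals to the bottom strand there with its 3' end pointing downstream.
The reverse primer's reverse complement is ATATCGGTAAACCTCA, which matches the template at positions 57–72.
The product runs from position 31 to position 72, so its length is 72 − 31 + 1 = 42 bp.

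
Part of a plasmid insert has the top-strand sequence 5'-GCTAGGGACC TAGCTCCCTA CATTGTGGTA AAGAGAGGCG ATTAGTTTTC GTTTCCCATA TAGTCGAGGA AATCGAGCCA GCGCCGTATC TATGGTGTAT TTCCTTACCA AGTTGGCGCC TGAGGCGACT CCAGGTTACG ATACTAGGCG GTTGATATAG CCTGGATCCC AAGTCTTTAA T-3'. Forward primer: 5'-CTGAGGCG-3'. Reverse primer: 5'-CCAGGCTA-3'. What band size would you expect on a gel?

Scanning the template, CTGAGGCG occurs at positions 120–127; this primer anneals to the bottom strand there with its 3' end pointing downstream.
Taking the reverse complement of CCAGGCTA gives TAGCCTGG, found at positions 158–165 on the template; the primer anneals here to the top strand with its 3' end pointing upstream.
The product runs from position 120 to position 165, so its length is 165 − 120 + 1 = 46 bp.

46 bp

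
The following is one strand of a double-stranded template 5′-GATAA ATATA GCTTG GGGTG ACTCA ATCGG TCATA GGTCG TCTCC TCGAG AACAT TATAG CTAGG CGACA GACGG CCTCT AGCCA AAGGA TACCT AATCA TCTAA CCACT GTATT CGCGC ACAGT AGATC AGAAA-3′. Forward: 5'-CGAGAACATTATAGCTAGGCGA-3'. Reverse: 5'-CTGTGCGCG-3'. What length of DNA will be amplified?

Forward primer CGAGAACATTATAGCTAGGCGA is found on the top strand at positions 47–68.
Reverse complement of the reverse primer: CGCGCACAG. This occurs on the top strand at positions 116–124.
Amplicon spans positions 47–124: 78 bp.

78 bp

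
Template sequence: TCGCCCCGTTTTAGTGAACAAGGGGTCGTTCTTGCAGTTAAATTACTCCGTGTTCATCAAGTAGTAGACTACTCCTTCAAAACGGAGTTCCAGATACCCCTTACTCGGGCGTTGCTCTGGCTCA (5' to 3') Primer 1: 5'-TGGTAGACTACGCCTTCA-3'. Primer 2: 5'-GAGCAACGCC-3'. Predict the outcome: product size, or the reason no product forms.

Primer 1 (TGGTAGACTACGCCTTCA) does not match the top strand, and its reverse complement TGAAGGCGTAGTCTACCA does not match either.
With no annealing site for primer 1, no amplification occurs.

No product — primer 1 has no binding site in the template.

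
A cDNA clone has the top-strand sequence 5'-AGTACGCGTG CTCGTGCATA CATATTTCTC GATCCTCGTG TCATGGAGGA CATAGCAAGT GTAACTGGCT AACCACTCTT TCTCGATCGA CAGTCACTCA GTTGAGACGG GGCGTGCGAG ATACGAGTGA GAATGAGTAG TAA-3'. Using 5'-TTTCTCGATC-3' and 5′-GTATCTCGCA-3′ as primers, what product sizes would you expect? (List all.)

The forward primer TTTCTCGATC matches the top strand at positions 25–34, 79–88.
The reverse primer's reverse complement is TGCGAGATAC, matching at positions 115–124.
Each forward site pairs with the reverse site to give a product ending at position 124: sizes 100, 46 bp.

100 bp, 46 bp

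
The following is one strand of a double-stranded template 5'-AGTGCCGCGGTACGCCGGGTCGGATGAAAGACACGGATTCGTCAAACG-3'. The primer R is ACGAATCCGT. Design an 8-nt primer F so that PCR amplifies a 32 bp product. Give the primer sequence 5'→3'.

5'-TACGCCGG-3'

The reverse primer's reverse complement ACGGATTCGT matches the template at positions 33–42, so the product ends at position 42.
A 32 bp product then starts at position 42 − 32 + 1 = 11.
The forward primer is identical to the top strand there: TACGCCGG.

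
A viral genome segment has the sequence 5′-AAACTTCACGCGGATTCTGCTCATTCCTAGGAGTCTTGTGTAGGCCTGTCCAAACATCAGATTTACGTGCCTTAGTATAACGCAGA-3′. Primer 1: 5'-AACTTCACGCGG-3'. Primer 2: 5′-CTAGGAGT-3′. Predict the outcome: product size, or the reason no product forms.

Primer 1 (AACTTCACGCGG) matches the top strand at positions 2–13 (3' end points downstream).
Primer 2 (CTAGGAGT) also matches the top strand directly, at positions 27–34 — its reverse complement ACTCCTAG is not present.
Both primers anneal to the bottom strand with 3' ends pointing the same way, so neither can prime synthesis back toward the other.

No product — both primers anneal to the same strand and extend in the same direction.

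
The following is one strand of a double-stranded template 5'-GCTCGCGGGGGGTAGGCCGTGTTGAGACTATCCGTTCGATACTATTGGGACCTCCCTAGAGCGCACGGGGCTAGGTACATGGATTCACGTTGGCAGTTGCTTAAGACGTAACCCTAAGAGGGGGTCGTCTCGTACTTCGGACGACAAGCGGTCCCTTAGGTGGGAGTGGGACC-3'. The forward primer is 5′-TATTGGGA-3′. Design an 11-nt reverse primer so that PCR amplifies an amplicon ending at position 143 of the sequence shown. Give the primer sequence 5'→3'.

The forward primer binds at positions 43–50; the product's 3' end on the top strand is position 143.
The reverse primer anneals to the top strand over positions 133–143, i.e. to TACTTCGGACG.
Its sequence written 5'→3' is the reverse complement: CGTCCGAAGTA.

5'-CGTCCGAAGTA-3'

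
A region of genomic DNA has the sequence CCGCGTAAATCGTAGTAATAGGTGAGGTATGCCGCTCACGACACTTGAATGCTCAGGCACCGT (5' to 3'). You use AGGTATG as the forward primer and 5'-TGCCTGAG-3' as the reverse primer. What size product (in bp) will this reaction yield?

35 bp

Scanning the template, AGGTATG occurs at positions 25–31; this primer anneals to the bottom strand there with its 3' end pointing downstream.
Reverse complement of the reverse primer: CTCAGGCA. This occurs on the top strand at positions 52–59.
Product length = (reverse-primer end) − (forward-primer start) + 1 = 59 − 25 + 1 = 35 bp.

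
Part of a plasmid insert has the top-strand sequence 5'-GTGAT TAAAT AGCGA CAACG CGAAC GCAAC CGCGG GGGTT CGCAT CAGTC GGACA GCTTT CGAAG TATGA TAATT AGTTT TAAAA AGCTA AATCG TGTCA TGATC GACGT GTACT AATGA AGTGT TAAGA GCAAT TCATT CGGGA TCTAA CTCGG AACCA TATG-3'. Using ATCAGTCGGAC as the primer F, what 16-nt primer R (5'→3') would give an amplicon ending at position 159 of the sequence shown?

The forward primer binds at positions 44–54; the product's 3' end on the top strand is position 159.
The reverse primer anneals to the top strand over positions 144–159, i.e. to GATCTAACTCGGAACC.
Its sequence written 5'→3' is the reverse complement: GGTTCCGAGTTAGATC.

5'-GGTTCCGAGTTAGATC-3'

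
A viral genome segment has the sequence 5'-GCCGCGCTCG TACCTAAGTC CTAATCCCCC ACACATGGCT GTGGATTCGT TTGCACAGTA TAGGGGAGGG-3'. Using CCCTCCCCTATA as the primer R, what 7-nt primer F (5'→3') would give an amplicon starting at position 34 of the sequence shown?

5'-CATGGCT-3'

The reverse primer's reverse complement TATAGGGGAGGG matches the template at positions 59–70; the product starts at position 34.
The forward primer is identical to the top strand over positions 34–40: CATGGCT.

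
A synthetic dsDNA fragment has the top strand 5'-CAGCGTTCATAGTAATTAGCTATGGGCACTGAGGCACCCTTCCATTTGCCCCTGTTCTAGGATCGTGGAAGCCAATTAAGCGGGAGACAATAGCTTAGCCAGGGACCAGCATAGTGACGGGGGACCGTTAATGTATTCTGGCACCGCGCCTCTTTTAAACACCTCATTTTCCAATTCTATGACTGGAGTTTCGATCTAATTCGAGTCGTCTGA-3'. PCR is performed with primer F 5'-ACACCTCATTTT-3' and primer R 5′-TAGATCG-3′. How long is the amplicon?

40 bp

Forward primer ACACCTCATTTT is found on the top strand at positions 159–170.
The reverse primer's reverse complement is CGATCTA, which matches the template at positions 192–198.
Product length = (reverse-primer end) − (forward-primer start) + 1 = 198 − 159 + 1 = 40 bp.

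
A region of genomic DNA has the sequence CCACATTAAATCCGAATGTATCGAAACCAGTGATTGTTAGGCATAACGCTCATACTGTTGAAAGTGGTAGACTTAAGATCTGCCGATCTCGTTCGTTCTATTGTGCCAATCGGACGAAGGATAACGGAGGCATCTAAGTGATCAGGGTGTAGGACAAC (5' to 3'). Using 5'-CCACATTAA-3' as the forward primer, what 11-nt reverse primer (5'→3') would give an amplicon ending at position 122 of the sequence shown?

The forward primer binds at positions 1–9; the product's 3' end on the top strand is position 122.
The reverse primer anneals to the top strand over positions 112–122, i.e. to GGACGAAGGAT.
Its sequence written 5'→3' is the reverse complement: ATCCTTCGTCC.

5'-ATCCTTCGTCC-3'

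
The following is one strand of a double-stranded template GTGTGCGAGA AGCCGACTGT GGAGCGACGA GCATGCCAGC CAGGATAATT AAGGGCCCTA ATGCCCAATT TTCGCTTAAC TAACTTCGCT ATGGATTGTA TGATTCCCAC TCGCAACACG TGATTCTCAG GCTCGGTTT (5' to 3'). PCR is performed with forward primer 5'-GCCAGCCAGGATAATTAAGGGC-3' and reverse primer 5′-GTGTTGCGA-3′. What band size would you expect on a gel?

85 bp

Scanning the template, GCCAGCCAGGATAATTAAGGGC occurs at positions 35–56; this primer anneals to the bottom strand there with its 3' end pointing downstream.
The reverse primer's reverse complement is TCGCAACAC, which matches the template at positions 111–119.
Amplicon spans positions 35–119: 85 bp.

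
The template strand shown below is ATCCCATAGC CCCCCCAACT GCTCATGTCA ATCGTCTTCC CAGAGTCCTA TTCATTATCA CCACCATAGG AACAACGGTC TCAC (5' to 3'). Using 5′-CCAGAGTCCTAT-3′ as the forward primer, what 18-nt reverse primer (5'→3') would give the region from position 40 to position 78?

The product's 3' end on the top strand is position 78.
The reverse primer anneals to the top strand over positions 61–78, i.e. to CCACCATAGGAACAACGG.
Its sequence written 5'→3' is the reverse complement: CCGTTGTTCCTATGGTGG.

5'-CCGTTGTTCCTATGGTGG-3'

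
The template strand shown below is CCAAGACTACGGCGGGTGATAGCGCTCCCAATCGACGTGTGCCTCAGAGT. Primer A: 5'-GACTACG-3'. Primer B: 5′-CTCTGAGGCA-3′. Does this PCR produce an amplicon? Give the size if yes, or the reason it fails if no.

Yes — a 45 bp product.

Primer A (GACTACG) matches the top strand at positions 5–11; it acts as a forward primer.
Primer B's reverse complement is TGCCTCAGAG, matching the top strand at positions 40–49; it acts as a reverse primer.
The 3' ends face each other across positions 5–49, giving a 45 bp product.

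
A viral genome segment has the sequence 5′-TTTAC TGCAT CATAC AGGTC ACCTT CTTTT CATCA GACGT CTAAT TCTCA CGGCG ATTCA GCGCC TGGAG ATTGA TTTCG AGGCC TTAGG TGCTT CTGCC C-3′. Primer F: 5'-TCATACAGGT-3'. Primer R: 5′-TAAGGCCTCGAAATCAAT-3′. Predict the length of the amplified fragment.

79 bp

Scanning the template, TCATACAGGT occurs at positions 10–19; this primer anneals to the bottom strand there with its 3' end pointing downstream.
Taking the reverse complement of TAAGGCCTCGAAATCAAT gives ATTGATTTCGAGGCCTTA, found at positions 71–88 on the template; the primer anneals here to the top strand with its 3' end pointing upstream.
Product length = (reverse-primer end) − (forward-primer start) + 1 = 88 − 10 + 1 = 79 bp.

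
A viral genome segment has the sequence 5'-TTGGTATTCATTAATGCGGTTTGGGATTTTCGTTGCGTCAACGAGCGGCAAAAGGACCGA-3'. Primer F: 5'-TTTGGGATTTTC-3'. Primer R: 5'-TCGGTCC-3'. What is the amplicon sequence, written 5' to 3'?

5'-TTTGGGATTTTCGTTGCGTCAACGAGCGGCAAAAGGACCGA-3'

Forward primer TTTGGGATTTTC is found on the top strand at positions 20–31.
Taking the reverse complement of TCGGTCC gives GGACCGA, found at positions 54–60 on the template; the primer anneals here to the top strand with its 3' end pointing upstream.
The product is the template from position 20 through 60 (41 bp).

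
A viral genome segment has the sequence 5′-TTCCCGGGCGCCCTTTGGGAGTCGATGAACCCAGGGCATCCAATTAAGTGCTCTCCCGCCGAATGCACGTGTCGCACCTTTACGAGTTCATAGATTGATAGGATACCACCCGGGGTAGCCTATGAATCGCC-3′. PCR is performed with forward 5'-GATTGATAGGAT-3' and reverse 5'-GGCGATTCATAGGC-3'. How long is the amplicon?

The forward primer matches the template at positions 93–104.
Reverse complement of the reverse primer: GCCTATGAATCGCC. This occurs on the top strand at positions 118–131.
Product length = (reverse-primer end) − (forward-primer start) + 1 = 131 − 93 + 1 = 39 bp.

39 bp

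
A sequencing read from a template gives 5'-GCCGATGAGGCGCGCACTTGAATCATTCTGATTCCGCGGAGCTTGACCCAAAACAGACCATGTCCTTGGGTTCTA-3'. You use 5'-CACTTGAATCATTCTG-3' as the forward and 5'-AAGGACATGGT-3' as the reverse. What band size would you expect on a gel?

Scanning the template, CACTTGAATCATTCTG occurs at positions 15–30; this primer anneals to the bottom strand there with its 3' end pointing downstream.
Taking the reverse complement of AAGGACATGGT gives ACCATGTCCTT, found at positions 57–67 on the template; the primer anneals here to the top strand with its 3' end pointing upstream.
Product length = (reverse-primer end) − (forward-primer start) + 1 = 67 − 15 + 1 = 53 bp.

53 bp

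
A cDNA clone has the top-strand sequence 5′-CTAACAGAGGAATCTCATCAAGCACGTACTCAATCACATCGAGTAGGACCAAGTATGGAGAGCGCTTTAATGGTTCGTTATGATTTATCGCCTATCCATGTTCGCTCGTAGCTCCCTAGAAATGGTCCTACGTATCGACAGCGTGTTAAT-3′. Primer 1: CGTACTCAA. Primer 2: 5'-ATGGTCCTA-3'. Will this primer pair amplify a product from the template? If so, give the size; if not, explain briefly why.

No product — both primers anneal to the same strand and extend in the same direction.

Primer 1 (CGTACTCAA) matches the top strand at positions 25–33 (3' end points downstream).
Primer 2 (ATGGTCCTA) also matches the top strand directly, at positions 122–130 — its reverse complement TAGGACCAT is not present.
Both primers anneal to the bottom strand with 3' ends pointing the same way, so neither can prime synthesis back toward the other.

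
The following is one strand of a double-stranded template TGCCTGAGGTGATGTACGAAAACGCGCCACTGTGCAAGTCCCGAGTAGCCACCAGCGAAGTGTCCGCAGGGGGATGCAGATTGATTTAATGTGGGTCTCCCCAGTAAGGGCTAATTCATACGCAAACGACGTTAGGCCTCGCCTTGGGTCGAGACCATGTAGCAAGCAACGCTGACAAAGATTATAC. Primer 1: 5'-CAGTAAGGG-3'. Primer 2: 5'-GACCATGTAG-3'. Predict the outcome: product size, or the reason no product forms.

No product — both primers anneal to the same strand and extend in the same direction.

Primer 1 (CAGTAAGGG) matches the top strand at positions 102–110 (3' end points downstream).
Primer 2 (GACCATGTAG) also matches the top strand directly, at positions 153–162 — its reverse complement CTACATGGTC is not present.
Both primers anneal to the bottom strand with 3' ends pointing the same way, so neither can prime synthesis back toward the other.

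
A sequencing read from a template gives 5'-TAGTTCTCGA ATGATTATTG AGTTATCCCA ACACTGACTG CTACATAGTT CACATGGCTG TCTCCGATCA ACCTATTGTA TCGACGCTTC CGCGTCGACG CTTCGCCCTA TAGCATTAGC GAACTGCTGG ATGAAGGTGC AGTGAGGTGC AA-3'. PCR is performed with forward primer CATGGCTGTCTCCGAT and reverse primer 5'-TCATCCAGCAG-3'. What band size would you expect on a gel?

Forward primer CATGGCTGTCTCCGAT is found on the top strand at positions 53–68.
Taking the reverse complement of TCATCCAGCAG gives CTGCTGGATGA, found at positions 124–134 on the template; the primer anneals here to the top strand with its 3' end pointing upstream.
Product length = (reverse-primer end) − (forward-primer start) + 1 = 134 − 53 + 1 = 82 bp.

82 bp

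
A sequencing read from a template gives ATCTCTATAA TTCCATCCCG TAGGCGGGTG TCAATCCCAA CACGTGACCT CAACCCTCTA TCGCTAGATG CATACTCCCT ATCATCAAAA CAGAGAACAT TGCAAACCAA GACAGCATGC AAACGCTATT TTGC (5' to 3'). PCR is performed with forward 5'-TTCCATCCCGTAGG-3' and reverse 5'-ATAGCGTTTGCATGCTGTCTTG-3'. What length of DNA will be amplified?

119 bp

Scanning the template, TTCCATCCCGTAGG occurs at positions 11–24; this primer anneals to the bottom strand there with its 3' end pointing downstream.
The reverse primer's reverse complement is CAAGACAGCATGCAAACGCTAT, which matches the template at positions 108–129.
The product runs from position 11 to position 129, so its length is 129 − 11 + 1 = 119 bp.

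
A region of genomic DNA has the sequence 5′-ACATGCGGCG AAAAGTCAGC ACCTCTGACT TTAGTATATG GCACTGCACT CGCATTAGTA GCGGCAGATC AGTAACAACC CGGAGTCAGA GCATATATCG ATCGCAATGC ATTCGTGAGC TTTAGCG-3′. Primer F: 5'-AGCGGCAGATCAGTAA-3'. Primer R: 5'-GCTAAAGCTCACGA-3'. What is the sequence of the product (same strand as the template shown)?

Scanning the template, AGCGGCAGATCAGTAA occurs at positions 60–75; this primer anneals to the bottom strand there with its 3' end pointing downstream.
Taking the reverse complement of GCTAAAGCTCACGA gives TCGTGAGCTTTAGC, found at positions 113–126 on the template; the primer anneals here to the top strand with its 3' end pointing upstream.
The product is the template from position 60 through 126 (67 bp).

5'-AGCGGCAGATCAGTAACAACCCGGAGTCAGAGCATATATCGATCGCAATGCATTCGTGAGCTTTAGC-3'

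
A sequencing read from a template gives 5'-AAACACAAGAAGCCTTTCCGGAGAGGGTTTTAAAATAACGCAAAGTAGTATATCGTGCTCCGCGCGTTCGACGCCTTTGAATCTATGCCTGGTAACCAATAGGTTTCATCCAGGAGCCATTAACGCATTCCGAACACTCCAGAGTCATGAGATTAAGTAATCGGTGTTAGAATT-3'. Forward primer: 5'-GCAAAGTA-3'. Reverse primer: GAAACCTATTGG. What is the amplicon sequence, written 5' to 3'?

The forward primer matches the template at positions 40–47.
Reverse complement of the reverse primer: CCAATAGGTTTC. This occurs on the top strand at positions 96–107.
The product is the template from position 40 through 107 (68 bp).

5'-GCAAAGTAGTATATCGTGCTCCGCGCGTTCGACGCCTTTGAATCTATGCCTGGTAACCAATAGGTTTC-3'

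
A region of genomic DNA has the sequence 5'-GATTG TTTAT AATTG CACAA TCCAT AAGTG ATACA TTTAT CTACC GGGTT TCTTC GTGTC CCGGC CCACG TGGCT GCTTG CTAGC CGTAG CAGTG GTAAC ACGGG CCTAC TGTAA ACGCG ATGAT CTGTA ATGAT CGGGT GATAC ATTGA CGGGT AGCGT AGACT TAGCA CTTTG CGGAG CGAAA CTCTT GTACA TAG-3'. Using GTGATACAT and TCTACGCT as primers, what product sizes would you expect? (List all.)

136 bp, 25 bp

The forward primer GTGATACAT matches the top strand at positions 28–36, 139–147.
The reverse primer's reverse complement is AGCGTAGA, matching at positions 156–163.
Each forward site pairs with the reverse site to give a product ending at position 163: sizes 136, 25 bp.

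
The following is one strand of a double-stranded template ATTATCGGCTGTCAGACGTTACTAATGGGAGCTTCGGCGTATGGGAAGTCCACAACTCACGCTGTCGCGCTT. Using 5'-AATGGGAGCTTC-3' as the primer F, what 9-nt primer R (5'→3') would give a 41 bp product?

5'-CAGCGTGAG-3'

The forward primer binds at positions 24–35, so a 41 bp product ends at position 24 + 41 − 1 = 64.
The reverse primer anneals to the top strand over positions 56–64, i.e. to CTCACGCTG.
Its sequence written 5'→3' is the reverse complement: CAGCGTGAG.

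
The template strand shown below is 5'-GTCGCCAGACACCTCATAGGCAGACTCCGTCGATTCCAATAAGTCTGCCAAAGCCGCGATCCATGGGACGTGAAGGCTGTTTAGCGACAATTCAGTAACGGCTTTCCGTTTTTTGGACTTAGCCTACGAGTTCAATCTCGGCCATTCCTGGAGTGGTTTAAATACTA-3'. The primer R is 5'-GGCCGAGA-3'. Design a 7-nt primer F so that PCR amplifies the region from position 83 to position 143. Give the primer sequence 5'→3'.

5'-AGCGACA-3'

The reverse primer's reverse complement TCTCGGCC matches the template at positions 136–143; the product starts at position 83.
The forward primer is identical to the top strand over positions 83–89: AGCGACA.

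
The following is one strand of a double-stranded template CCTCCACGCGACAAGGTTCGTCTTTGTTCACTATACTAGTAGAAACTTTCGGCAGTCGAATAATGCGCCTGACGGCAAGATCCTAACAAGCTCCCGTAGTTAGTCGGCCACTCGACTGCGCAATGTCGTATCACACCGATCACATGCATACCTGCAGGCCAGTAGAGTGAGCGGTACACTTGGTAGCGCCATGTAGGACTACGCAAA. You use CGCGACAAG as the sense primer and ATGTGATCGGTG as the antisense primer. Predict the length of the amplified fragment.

139 bp

Forward primer CGCGACAAG is found on the top strand at positions 7–15.
The reverse primer's reverse complement is CACCGATCACAT, which matches the template at positions 134–145.
Product length = (reverse-primer end) − (forward-primer start) + 1 = 145 − 7 + 1 = 139 bp.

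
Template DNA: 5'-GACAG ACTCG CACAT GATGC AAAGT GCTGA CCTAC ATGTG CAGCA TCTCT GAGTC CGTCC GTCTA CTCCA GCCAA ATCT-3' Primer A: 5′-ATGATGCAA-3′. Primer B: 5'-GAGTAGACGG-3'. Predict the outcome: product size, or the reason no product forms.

Primer A (ATGATGCAA) matches the top strand at positions 14–22; it acts as a forward primer.
Primer B's reverse complement is CCGTCTACTC, matching the top strand at positions 59–68; it acts as a reverse primer.
The 3' ends face each other across positions 14–68, giving a 55 bp product.

Yes — a 55 bp product.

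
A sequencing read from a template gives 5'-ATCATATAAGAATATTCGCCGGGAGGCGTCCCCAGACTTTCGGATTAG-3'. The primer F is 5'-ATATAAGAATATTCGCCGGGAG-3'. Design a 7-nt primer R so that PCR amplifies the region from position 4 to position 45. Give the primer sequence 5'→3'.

The product's 3' end on the top strand is position 45.
The reverse primer anneals to the top strand over positions 39–45, i.e. to TTCGGAT.
Its sequence written 5'→3' is the reverse complement: ATCCGAA.

5'-ATCCGAA-3'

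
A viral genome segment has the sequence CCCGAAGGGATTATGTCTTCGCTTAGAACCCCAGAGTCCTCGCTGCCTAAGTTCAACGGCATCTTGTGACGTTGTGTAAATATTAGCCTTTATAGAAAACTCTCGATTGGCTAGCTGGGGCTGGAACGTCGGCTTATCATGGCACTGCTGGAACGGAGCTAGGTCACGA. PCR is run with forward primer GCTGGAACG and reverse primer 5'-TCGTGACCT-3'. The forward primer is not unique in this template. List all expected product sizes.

The forward primer GCTGGAACG matches the top strand at positions 120–128, 147–155.
The reverse primer's reverse complement is AGGTCACGA, matching at positions 161–169.
Each forward site pairs with the reverse site to give a product ending at position 169: sizes 50, 23 bp.

50 bp, 23 bp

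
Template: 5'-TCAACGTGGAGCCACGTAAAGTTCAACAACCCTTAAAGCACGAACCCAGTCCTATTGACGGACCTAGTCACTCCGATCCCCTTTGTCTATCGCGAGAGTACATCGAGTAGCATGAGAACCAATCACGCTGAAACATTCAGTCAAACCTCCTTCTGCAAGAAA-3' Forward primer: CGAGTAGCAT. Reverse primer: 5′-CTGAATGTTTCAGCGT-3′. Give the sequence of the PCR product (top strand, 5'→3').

5'-CGAGTAGCATGAGAACCAATCACGCTGAAACATTCAG-3'

The forward primer matches the template at positions 104–113.
The reverse primer's reverse complement is ACGCTGAAACATTCAG, which matches the template at positions 125–140.
The product is the template from position 104 through 140 (37 bp).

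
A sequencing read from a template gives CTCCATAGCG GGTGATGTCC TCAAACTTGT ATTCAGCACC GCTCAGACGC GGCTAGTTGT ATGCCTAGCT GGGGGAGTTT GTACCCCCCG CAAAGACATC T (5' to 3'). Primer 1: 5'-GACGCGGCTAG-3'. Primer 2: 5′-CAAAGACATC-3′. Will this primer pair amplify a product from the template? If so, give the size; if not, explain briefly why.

Primer 1 (GACGCGGCTAG) matches the top strand at positions 46–56 (3' end points downstream).
Primer 2 (CAAAGACATC) also matches the top strand directly, at positions 91–100 — its reverse complement GATGTCTTTG is not present.
Both primers anneal to the bottom strand with 3' ends pointing the same way, so neither can prime synthesis back toward the other.

No product — both primers anneal to the same strand and extend in the same direction.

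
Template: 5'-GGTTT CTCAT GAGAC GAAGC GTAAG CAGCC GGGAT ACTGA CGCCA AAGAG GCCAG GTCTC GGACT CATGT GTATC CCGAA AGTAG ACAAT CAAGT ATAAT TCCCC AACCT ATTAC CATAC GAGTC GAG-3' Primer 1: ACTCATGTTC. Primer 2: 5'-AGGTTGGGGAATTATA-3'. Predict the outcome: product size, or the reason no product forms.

No product — primer 1 has no binding site in the template.

Primer 1 (ACTCATGTTC) does not match the top strand, and its reverse complement GAACATGAGT does not match either.
With no annealing site for primer 1, no amplification occurs.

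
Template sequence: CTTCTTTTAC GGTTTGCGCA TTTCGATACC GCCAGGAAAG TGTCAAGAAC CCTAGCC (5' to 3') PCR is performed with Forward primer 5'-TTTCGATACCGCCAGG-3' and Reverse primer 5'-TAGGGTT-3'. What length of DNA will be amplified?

34 bp

Scanning the template, TTTCGATACCGCCAGG occurs at positions 21–36; this primer anneals to the bottom strand there with its 3' end pointing downstream.
Taking the reverse complement of TAGGGTT gives AACCCTA, found at positions 48–54 on the template; the primer anneals here to the top strand with its 3' end pointing upstream.
Amplicon spans positions 21–54: 34 bp.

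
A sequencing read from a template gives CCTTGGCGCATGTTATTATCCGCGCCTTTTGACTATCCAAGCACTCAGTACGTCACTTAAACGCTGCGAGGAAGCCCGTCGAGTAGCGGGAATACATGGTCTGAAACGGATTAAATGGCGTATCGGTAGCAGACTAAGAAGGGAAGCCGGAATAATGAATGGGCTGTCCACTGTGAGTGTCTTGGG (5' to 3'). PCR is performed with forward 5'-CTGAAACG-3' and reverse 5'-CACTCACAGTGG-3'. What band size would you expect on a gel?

79 bp

Forward primer CTGAAACG is found on the top strand at positions 101–108.
Taking the reverse complement of CACTCACAGTGG gives CCACTGTGAGTG, found at positions 168–179 on the template; the primer anneals here to the top strand with its 3' end pointing upstream.
The product runs from position 101 to position 179, so its length is 179 − 101 + 1 = 79 bp.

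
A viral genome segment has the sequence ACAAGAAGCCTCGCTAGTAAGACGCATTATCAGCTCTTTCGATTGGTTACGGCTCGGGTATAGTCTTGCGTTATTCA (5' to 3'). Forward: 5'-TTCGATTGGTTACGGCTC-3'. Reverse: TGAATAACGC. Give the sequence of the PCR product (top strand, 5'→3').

The forward primer matches the template at positions 38–55.
Reverse complement of the reverse primer: GCGTTATTCA. This occurs on the top strand at positions 68–77.
The product is the template from position 38 through 77 (40 bp).

5'-TTCGATTGGTTACGGCTCGGGTATAGTCTTGCGTTATTCA-3'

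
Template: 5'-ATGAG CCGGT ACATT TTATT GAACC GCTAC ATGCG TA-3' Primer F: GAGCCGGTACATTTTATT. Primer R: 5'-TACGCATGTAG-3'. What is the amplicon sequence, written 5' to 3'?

The forward primer matches the template at positions 3–20.
The reverse primer's reverse complement is CTACATGCGTA, which matches the template at positions 27–37.
The product is the template from position 3 through 37 (35 bp).

5'-GAGCCGGTACATTTTATTGAACCGCTACATGCGTA-3'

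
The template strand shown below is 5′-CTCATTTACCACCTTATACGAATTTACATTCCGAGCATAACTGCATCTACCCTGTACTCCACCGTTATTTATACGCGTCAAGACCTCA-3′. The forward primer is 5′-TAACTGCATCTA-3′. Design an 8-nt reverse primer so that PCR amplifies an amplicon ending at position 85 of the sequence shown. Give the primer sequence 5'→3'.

The forward primer binds at positions 38–49; the product's 3' end on the top strand is position 85.
The reverse primer anneals to the top strand over positions 78–85, i.e. to TCAAGACC.
Its sequence written 5'→3' is the reverse complement: GGTCTTGA.

5'-GGTCTTGA-3'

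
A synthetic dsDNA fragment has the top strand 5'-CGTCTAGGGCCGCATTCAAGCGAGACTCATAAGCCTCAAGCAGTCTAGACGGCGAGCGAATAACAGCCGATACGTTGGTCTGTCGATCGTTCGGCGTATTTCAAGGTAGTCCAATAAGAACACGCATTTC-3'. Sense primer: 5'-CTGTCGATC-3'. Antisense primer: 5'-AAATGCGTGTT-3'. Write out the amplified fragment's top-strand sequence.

5'-CTGTCGATCGTTCGGCGTATTTCAAGGTAGTCCAATAAGAACACGCATTT-3'

Scanning the template, CTGTCGATC occurs at positions 80–88; this primer anneals to the bottom strand there with its 3' end pointing downstream.
Reverse complement of the reverse primer: AACACGCATTT. This occurs on the top strand at positions 119–129.
The product is the template from position 80 through 129 (50 bp).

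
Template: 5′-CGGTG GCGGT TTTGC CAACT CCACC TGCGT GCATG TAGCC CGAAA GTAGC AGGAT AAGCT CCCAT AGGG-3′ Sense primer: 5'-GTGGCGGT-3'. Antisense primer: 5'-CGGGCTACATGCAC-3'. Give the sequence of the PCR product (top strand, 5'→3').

Forward primer GTGGCGGT is found on the top strand at positions 3–10.
The reverse primer's reverse complement is GTGCATGTAGCCCG, which matches the template at positions 29–42.
The product is the template from position 3 through 42 (40 bp).

5'-GTGGCGGTTTTGCCAACTCCACCTGCGTGCATGTAGCCCG-3'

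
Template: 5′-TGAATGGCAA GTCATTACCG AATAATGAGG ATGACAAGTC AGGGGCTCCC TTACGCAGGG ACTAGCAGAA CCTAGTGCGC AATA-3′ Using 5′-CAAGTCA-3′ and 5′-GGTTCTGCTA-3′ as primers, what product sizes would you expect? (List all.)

The forward primer CAAGTCA matches the top strand at positions 8–14, 35–41.
The reverse primer's reverse complement is TAGCAGAACC, matching at positions 63–72.
Each forward site pairs with the reverse site to give a product ending at position 72: sizes 65, 38 bp.

65 bp, 38 bp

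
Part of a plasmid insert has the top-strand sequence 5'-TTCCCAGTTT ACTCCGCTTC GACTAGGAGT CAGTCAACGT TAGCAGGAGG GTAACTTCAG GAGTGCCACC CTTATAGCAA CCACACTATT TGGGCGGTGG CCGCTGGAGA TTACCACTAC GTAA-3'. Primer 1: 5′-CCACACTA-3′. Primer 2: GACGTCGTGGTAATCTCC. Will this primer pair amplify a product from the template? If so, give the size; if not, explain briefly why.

No product — primer 2 has no binding site in the template.

Primer 2 (GACGTCGTGGTAATCTCC) does not match the top strand, and its reverse complement GGAGATTACCACGACGTC does not match either.
With no annealing site for primer 2, no amplification occurs.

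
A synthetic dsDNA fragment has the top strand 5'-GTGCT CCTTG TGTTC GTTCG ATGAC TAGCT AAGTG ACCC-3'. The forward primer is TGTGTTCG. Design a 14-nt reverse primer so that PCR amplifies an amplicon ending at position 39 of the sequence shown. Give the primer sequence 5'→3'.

The forward primer binds at positions 9–16; the product's 3' end on the top strand is position 39.
The reverse primer anneals to the top strand over positions 26–39, i.e. to TAGCTAAGTGACCC.
Its sequence written 5'→3' is the reverse complement: GGGTCACTTAGCTA.

5'-GGGTCACTTAGCTA-3'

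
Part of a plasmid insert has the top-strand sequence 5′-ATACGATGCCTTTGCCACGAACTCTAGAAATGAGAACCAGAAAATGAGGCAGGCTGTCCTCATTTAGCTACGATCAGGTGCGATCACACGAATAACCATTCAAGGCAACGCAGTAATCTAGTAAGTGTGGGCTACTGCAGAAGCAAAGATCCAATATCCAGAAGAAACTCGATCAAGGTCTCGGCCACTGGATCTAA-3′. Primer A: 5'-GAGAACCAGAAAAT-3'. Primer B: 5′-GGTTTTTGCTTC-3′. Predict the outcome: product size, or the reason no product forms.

Primer B (GGTTTTTGCTTC) does not match the top strand, and its reverse complement GAAGCAAAAACC does not match either.
With no annealing site for primer B, no amplification occurs.

No product — primer B has no binding site in the template.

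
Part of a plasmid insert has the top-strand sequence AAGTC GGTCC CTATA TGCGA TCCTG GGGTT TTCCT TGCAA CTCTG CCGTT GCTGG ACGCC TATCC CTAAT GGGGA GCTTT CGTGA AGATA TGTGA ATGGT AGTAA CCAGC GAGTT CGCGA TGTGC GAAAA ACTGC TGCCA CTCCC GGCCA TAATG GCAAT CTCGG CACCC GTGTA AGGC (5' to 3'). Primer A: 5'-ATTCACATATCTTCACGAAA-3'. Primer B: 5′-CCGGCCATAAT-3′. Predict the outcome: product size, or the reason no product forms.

Primer A (ATTCACATATCTTCACGAAA) has reverse complement TTTCGTGAAGATATGTGAAT, which matches the top strand at positions 78–97; primer A anneals to the top strand there with its 3' end pointing upstream toward position 78.
Primer B (CCGGCCATAAT) matches the top strand directly at positions 144–154; it anneals to the bottom strand with its 3' end pointing downstream toward position 154.
The 3' ends diverge (primer A extends toward position 1, primer B toward position 179), so the primers never converge on a shared product.

No product — the primers' 3' ends point away from each other.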